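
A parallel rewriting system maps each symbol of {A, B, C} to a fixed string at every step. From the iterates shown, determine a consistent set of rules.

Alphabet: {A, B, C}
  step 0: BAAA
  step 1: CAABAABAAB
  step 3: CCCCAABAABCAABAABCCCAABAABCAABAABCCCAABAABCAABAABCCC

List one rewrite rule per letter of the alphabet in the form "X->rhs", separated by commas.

A->AAB, B->C, C->CC

  step 0 ⇒ step 1: BAAA ⇒ C·AAB·AAB·AAB
    A ↦ AAB
    B ↦ C
    C ↦ CC  (constrained at step 1)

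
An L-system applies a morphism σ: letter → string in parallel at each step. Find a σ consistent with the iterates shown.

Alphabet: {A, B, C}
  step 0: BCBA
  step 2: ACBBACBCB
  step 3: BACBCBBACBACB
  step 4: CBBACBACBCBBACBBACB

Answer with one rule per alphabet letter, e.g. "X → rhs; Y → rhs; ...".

  step 3 ⇒ step 4: BACBCBBACBACB ⇒ CB·B·A·CB·A·CB·CB·B·A·CB·B·A·CB
    A ↦ B
    B ↦ CB
    C ↦ A

A->B, B->CB, C->A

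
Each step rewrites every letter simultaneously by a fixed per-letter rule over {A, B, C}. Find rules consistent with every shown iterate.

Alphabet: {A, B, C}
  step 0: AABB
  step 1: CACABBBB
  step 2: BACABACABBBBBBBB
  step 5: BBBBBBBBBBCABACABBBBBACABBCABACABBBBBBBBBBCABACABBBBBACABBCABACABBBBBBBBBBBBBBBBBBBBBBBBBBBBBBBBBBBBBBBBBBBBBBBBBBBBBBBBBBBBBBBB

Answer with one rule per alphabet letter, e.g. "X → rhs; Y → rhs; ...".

  step 1 ⇒ step 2: CACABBBB ⇒ BA·CA·BA·CA·BB·BB·BB·BB
    A ↦ CA
    B ↦ BB
    C ↦ BA

A->CA, B->BB, C->BA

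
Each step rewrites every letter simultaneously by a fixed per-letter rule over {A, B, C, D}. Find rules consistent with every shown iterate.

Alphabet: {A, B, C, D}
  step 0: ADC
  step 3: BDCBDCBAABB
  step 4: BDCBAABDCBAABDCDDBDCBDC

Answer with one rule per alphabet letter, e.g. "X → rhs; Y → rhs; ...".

  step 3 ⇒ step 4: BDCBDCBAABB ⇒ BDC·B·AA·BDC·B·AA·BDC·D·D·BDC·BDC
    A ↦ D
    B ↦ BDC
    C ↦ AA
    D ↦ B

A->D, B->BDC, C->AA, D->B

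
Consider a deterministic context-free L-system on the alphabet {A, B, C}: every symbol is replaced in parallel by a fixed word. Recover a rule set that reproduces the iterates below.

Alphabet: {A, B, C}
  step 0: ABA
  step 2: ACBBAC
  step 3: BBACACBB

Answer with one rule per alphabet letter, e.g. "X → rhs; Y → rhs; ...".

  step 2 ⇒ step 3: ACBBAC ⇒ B·B·AC·AC·B·B
    A ↦ B
    B ↦ AC
    C ↦ B

A->B, B->AC, C->B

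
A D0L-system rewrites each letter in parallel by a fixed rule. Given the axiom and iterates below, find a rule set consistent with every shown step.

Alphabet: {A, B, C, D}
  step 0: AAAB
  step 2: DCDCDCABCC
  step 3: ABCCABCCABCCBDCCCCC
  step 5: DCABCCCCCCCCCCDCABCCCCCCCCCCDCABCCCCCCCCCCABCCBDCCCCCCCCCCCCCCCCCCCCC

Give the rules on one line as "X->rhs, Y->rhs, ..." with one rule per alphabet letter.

  step 2 ⇒ step 3: DCDCDCABCC ⇒ AB·CC·AB·CC·AB·CC·B·DC·CC·CC
    A ↦ B
    B ↦ DC
    C ↦ CC
    D ↦ AB

A->B, B->DC, C->CC, D->AB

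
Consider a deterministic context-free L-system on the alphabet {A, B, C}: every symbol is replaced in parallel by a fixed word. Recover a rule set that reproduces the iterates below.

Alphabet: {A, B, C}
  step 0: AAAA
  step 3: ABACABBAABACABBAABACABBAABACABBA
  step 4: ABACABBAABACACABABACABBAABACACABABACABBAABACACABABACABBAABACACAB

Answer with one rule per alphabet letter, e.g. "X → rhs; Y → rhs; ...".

A->AB, B->AC, C->BA

  step 3 ⇒ step 4: ABACABBAABACABBAABACABBAABACABBA ⇒ AB·AC·AB·BA·AB·AC·AC·AB·AB·AC·AB·BA·AB·AC·AC·AB·AB·AC·AB·BA·AB·AC·AC·AB·AB·AC·AB·BA·AB·AC·AC·AB
    A ↦ AB
    B ↦ AC
    C ↦ BA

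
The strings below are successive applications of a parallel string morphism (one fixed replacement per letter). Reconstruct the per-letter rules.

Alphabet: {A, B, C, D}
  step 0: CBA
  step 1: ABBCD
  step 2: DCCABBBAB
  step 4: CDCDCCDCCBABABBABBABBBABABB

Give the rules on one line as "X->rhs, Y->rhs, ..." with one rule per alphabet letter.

  step 1 ⇒ step 2: ABBCD ⇒ D·C·C·ABB·BAB
    A ↦ D
    B ↦ C
    C ↦ ABB
    D ↦ BAB

A->D, B->C, C->ABB, D->BAB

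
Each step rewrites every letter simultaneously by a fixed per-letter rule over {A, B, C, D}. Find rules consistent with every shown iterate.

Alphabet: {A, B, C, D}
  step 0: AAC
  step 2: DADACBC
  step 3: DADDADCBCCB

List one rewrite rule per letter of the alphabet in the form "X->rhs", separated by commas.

A->D, B->C, C->CB, D->DA

  step 2 ⇒ step 3: DADACBC ⇒ DA·D·DA·D·CB·C·CB
    A ↦ D
    B ↦ C
    C ↦ CB
    D ↦ DA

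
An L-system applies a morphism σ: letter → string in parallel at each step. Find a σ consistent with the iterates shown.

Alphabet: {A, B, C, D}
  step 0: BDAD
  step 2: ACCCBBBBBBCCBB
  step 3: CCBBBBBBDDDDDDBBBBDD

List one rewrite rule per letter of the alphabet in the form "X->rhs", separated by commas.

  step 2 ⇒ step 3: ACCCBBBBBBCCBB ⇒ CC·BB·BB·BB·D·D·D·D·D·D·BB·BB·D·D
    A ↦ CC
    B ↦ D
    C ↦ BB
    D ↦ AC  (constrained at step 0)

A->CC, B->D, C->BB, D->AC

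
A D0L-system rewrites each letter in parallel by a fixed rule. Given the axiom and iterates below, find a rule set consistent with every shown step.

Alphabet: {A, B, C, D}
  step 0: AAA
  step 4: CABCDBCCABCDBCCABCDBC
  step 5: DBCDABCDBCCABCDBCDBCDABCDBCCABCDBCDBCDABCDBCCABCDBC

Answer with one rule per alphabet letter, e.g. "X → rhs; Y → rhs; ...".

  step 4 ⇒ step 5: CABCDBCCABCDBCCABCDBC ⇒ DBC·D·ABC·DBC·C·ABC·DBC·DBC·D·ABC·DBC·C·ABC·DBC·DBC·D·ABC·DBC·C·ABC·DBC
    A ↦ D
    B ↦ ABC
    C ↦ DBC
    D ↦ C

A->D, B->ABC, C->DBC, D->C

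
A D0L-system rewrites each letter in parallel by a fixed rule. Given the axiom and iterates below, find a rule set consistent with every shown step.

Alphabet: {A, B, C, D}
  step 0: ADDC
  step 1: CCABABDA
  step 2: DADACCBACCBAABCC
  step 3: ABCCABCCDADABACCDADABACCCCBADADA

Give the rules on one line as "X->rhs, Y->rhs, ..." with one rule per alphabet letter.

  step 2 ⇒ step 3: DADACCBACCBAABCC ⇒ AB·CC·AB·CC·DA·DA·BA·CC·DA·DA·BA·CC·CC·BA·DA·DA
    A ↦ CC
    B ↦ BA
    C ↦ DA
    D ↦ AB

A->CC, B->BA, C->DA, D->AB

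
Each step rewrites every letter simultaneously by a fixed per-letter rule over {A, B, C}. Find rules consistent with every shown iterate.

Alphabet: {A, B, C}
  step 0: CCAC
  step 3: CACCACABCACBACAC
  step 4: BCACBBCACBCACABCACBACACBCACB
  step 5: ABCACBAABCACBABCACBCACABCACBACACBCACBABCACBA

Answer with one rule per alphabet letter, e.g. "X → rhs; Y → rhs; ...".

A->CAC, B->A, C->B

  step 4 ⇒ step 5: BCACBBCACBCACABCACBACACBCACB ⇒ A·B·CAC·B·A·A·B·CAC·B·A·B·CAC·B·CAC·A·B·CAC·B·A·CAC·B·CAC·B·A·B·CAC·B·A
    A ↦ CAC
    B ↦ A
    C ↦ B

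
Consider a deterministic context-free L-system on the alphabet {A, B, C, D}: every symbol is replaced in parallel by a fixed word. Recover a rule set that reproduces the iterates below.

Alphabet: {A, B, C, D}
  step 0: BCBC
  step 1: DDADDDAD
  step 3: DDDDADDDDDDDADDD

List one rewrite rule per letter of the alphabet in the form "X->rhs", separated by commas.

A->C, B->DD, C->AD, D->B

  step 0 ⇒ step 1: BCBC ⇒ DD·AD·DD·AD
    B ↦ DD
    C ↦ AD
    A ↦ C  (constrained at step 1)
    D ↦ B  (constrained at step 1)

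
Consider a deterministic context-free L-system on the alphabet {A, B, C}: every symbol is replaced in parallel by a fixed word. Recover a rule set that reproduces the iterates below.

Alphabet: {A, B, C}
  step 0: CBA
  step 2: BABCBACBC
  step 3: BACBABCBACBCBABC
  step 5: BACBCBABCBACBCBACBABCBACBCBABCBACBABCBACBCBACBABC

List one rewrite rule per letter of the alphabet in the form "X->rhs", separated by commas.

  step 2 ⇒ step 3: BABCBACBC ⇒ BA·C·BA·BC·BA·C·BC·BA·BC
    A ↦ C
    B ↦ BA
    C ↦ BC

A->C, B->BA, C->BC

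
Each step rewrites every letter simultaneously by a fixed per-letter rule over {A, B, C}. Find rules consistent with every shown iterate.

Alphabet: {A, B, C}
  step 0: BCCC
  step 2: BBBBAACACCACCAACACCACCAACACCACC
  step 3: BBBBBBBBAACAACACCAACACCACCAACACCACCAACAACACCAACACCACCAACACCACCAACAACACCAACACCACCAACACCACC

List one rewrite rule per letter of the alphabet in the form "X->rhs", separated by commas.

  step 2 ⇒ step 3: BBBBAACACCACCAACACCACCAACACCACC ⇒ BB·BB·BB·BB·AAC·AAC·ACC·AAC·ACC·ACC·AAC·ACC·ACC·AAC·AAC·ACC·AAC·ACC·ACC·AAC·ACC·ACC·AAC·AAC·ACC·AAC·ACC·ACC·AAC·ACC·ACC
    A ↦ AAC
    B ↦ BB
    C ↦ ACC

A->AAC, B->BB, C->ACC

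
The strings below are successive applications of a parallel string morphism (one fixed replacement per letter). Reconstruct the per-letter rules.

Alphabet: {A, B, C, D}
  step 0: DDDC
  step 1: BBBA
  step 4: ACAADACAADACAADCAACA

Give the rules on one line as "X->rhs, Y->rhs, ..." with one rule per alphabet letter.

  step 0 ⇒ step 1: DDDC ⇒ B·B·B·A
    C ↦ A
    D ↦ B
    A ↦ CA  (constrained at step 1)
    B ↦ AD  (constrained at step 1)

A->CA, B->AD, C->A, D->B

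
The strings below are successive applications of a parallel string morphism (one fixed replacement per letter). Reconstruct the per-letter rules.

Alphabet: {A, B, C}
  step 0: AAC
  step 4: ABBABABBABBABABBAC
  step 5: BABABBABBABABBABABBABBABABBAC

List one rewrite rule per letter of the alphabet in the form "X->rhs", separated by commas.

  step 4 ⇒ step 5: ABBABABBABBABABBAC ⇒ B·AB·AB·B·AB·B·AB·AB·B·AB·AB·B·AB·B·AB·AB·B·AC
    A ↦ B
    B ↦ AB
    C ↦ AC

A->B, B->AB, C->AC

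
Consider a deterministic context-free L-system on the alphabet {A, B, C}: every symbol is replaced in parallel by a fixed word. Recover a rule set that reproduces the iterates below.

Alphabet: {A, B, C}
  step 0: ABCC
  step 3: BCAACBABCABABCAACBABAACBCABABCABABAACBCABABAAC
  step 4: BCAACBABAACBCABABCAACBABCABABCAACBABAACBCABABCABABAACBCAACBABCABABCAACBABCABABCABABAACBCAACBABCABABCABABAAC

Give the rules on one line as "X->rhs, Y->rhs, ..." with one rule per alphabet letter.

  step 3 ⇒ step 4: BCAACBABCABABCAACBABAACBCABABCABABAACBCABABAAC ⇒ BCA·AC·BA·BA·AC·BCA·BA·BCA·AC·BA·BCA·BA·BCA·AC·BA·BA·AC·BCA·BA·BCA·BA·BA·AC·BCA·AC·BA·BCA·BA·BCA·AC·BA·BCA·BA·BCA·BA·BA·AC·BCA·AC·BA·BCA·BA·BCA·BA·BA·AC
    A ↦ BA
    B ↦ BCA
    C ↦ AC

A->BA, B->BCA, C->AC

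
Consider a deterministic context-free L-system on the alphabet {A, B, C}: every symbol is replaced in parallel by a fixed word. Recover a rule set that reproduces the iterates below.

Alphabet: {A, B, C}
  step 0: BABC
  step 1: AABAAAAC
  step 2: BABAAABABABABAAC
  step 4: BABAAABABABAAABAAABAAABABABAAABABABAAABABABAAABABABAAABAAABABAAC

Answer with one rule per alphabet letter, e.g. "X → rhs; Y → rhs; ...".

A->BA, B->AA, C->AC

  step 1 ⇒ step 2: AABAAAAC ⇒ BA·BA·AA·BA·BA·BA·BA·AC
    A ↦ BA
    B ↦ AA
    C ↦ AC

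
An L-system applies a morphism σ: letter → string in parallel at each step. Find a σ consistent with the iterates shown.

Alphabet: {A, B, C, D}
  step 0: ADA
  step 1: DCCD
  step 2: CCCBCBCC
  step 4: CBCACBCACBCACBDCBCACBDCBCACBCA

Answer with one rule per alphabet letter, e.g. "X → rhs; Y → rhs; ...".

A->D, B->CA, C->CB, D->CC

  step 1 ⇒ step 2: DCCD ⇒ CC·CB·CB·CC
    C ↦ CB
    D ↦ CC
  step 0 ⇒ step 1: ADA ⇒ D·CC·D
    A ↦ D
    B ↦ CA  (constrained at step 2)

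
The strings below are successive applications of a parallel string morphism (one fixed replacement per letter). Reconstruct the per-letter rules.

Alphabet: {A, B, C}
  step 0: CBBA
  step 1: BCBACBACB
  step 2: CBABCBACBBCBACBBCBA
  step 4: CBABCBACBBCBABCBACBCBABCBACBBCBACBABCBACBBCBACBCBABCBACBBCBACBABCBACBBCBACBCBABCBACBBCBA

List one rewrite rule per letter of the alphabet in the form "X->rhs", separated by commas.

A->CB, B->CBA, C->B

  step 1 ⇒ step 2: BCBACBACB ⇒ CBA·B·CBA·CB·B·CBA·CB·B·CBA
    A ↦ CB
    B ↦ CBA
    C ↦ B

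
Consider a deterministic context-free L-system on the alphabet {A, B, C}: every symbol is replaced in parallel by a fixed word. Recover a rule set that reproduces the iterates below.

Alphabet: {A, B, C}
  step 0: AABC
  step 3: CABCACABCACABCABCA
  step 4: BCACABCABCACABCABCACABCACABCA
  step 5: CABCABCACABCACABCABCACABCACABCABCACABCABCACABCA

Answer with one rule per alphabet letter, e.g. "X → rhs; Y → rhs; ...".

  step 4 ⇒ step 5: BCACABCABCACABCABCACABCACABCA ⇒ CA·B·CA·B·CA·CA·B·CA·CA·B·CA·B·CA·CA·B·CA·CA·B·CA·B·CA·CA·B·CA·B·CA·CA·B·CA
    A ↦ CA
    B ↦ CA
    C ↦ B

A->CA, B->CA, C->B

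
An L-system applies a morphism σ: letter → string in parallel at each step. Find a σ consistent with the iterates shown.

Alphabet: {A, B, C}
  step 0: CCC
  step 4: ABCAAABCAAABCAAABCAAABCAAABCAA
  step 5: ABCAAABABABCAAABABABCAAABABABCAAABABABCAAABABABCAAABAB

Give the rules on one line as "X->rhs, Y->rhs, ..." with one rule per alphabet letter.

A->AB, B->C, C->AA

  step 4 ⇒ step 5: ABCAAABCAAABCAAABCAAABCAAABCAA ⇒ AB·C·AA·AB·AB·AB·C·AA·AB·AB·AB·C·AA·AB·AB·AB·C·AA·AB·AB·AB·C·AA·AB·AB·AB·C·AA·AB·AB
    A ↦ AB
    B ↦ C
    C ↦ AA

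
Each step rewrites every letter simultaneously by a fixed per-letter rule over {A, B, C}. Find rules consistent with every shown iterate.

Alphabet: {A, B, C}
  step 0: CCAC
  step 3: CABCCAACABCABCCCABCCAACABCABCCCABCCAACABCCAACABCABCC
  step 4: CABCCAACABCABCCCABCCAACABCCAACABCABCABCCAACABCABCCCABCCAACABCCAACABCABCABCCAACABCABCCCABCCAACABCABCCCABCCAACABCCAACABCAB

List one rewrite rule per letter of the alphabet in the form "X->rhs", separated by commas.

A->C, B->CAA, C->CAB

  step 3 ⇒ step 4: CABCCAACABCABCCCABCCAACABCABCCCABCCAACABCCAACABCABCC ⇒ CAB·C·CAA·CAB·CAB·C·C·CAB·C·CAA·CAB·C·CAA·CAB·CAB·CAB·C·CAA·CAB·CAB·C·C·CAB·C·CAA·CAB·C·CAA·CAB·CAB·CAB·C·CAA·CAB·CAB·C·C·CAB·C·CAA·CAB·CAB·C·C·CAB·C·CAA·CAB·C·CAA·CAB·CAB
    A ↦ C
    B ↦ CAA
    C ↦ CAB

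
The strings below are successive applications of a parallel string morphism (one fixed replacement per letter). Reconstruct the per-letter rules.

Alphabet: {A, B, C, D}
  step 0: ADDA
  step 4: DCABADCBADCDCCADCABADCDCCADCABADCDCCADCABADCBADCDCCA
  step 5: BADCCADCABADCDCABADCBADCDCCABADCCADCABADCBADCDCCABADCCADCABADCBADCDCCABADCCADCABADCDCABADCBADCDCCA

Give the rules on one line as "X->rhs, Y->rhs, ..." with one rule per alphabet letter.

  step 4 ⇒ step 5: DCABADCBADCDCCADCABADCDCCADCABADCDCCADCABADCBADCDCCA ⇒ BA·DC·CA·D·CA·BA·DC·D·CA·BA·DC·BA·DC·DC·CA·BA·DC·CA·D·CA·BA·DC·BA·DC·DC·CA·BA·DC·CA·D·CA·BA·DC·BA·DC·DC·CA·BA·DC·CA·D·CA·BA·DC·D·CA·BA·DC·BA·DC·DC·CA
    A ↦ CA
    B ↦ D
    C ↦ DC
    D ↦ BA

A->CA, B->D, C->DC, D->BA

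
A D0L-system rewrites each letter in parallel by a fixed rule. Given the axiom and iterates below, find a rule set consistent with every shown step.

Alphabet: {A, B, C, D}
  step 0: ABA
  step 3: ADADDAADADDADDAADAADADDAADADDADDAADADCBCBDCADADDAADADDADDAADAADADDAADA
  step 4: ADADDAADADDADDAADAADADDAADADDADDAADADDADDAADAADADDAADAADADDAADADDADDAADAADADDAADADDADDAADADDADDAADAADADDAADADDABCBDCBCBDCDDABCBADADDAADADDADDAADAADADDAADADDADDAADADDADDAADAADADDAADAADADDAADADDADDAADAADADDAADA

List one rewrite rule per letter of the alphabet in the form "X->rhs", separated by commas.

  step 3 ⇒ step 4: ADADDAADADDADDAADAADADDAADADDADDAADADCBCBDCADADDAADADDADDAADAADADDAADA ⇒ ADA·DDA·ADA·DDA·DDA·ADA·ADA·DDA·ADA·DDA·DDA·ADA·DDA·DDA·ADA·ADA·DDA·ADA·ADA·DDA·ADA·DDA·DDA·ADA·ADA·DDA·ADA·DDA·DDA·ADA·DDA·DDA·ADA·ADA·DDA·ADA·DDA·BCB·DC·BCB·DC·DDA·BCB·ADA·DDA·ADA·DDA·DDA·ADA·ADA·DDA·ADA·DDA·DDA·ADA·DDA·DDA·ADA·ADA·DDA·ADA·ADA·DDA·ADA·DDA·DDA·ADA·ADA·DDA·ADA
    A ↦ ADA
    B ↦ DC
    C ↦ BCB
    D ↦ DDA

A->ADA, B->DC, C->BCB, D->DDA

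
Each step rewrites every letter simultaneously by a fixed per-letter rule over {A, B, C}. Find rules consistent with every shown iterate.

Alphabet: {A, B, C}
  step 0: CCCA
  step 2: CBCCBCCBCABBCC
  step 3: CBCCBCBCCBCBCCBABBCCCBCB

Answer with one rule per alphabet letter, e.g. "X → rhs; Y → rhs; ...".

  step 2 ⇒ step 3: CBCCBCCBCABBCC ⇒ CB·C·CB·CB·C·CB·CB·C·CB·ABB·C·C·CB·CB
    A ↦ ABB
    B ↦ C
    C ↦ CB

A->ABB, B->C, C->CB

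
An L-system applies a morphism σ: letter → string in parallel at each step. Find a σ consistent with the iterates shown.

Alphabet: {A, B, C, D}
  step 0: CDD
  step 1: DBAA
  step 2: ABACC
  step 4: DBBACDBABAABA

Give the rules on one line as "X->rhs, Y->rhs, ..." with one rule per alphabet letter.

A->C, B->BA, C->DB, D->A

  step 1 ⇒ step 2: DBAA ⇒ A·BA·C·C
    A ↦ C
    B ↦ BA
    D ↦ A
  step 0 ⇒ step 1: CDD ⇒ DB·A·A
    C ↦ DB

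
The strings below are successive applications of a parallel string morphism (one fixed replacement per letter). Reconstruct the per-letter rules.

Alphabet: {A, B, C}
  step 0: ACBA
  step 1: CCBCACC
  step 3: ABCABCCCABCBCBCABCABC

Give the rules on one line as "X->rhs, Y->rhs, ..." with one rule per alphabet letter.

  step 0 ⇒ step 1: ACBA ⇒ CC·BC·A·CC
    A ↦ CC
    B ↦ A
    C ↦ BC

A->CC, B->A, C->BC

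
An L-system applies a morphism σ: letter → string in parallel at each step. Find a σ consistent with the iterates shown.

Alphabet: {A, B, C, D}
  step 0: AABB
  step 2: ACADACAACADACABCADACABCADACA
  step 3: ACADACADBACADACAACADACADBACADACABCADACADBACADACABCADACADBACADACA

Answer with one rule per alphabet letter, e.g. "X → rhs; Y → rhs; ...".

  step 2 ⇒ step 3: ACADACAACADACABCADACABCADACA ⇒ ACA·D·ACA·DB·ACA·D·ACA·ACA·D·ACA·DB·ACA·D·ACA·BCA·D·ACA·DB·ACA·D·ACA·BCA·D·ACA·DB·ACA·D·ACA
    A ↦ ACA
    B ↦ BCA
    C ↦ D
    D ↦ DB

A->ACA, B->BCA, C->D, D->DB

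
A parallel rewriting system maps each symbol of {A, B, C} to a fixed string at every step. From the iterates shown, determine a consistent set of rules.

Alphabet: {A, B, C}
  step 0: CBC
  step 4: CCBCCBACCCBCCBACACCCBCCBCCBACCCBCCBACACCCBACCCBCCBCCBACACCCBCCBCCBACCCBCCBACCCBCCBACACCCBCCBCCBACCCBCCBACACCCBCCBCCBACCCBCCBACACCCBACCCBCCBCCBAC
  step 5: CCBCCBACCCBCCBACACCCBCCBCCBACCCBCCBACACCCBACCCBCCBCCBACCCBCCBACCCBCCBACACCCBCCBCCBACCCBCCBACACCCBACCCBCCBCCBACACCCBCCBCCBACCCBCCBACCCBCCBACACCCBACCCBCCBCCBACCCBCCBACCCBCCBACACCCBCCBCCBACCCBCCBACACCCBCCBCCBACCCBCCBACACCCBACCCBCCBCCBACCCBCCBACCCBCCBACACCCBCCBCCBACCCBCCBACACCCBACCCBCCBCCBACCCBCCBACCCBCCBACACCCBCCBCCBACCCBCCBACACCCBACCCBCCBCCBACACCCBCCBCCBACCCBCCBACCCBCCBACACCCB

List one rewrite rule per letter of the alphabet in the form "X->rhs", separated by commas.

  step 4 ⇒ step 5: CCBCCBACCCBCCBACACCCBCCBCCBACCCBCCBACACCCBACCCBCCBCCBACACCCBCCBCCBACCCBCCBACCCBCCBACACCCBCCBCCBACCCBCCBACACCCBCCBCCBACCCBCCBACACCCBACCCBCCBCCBAC ⇒ CCB·CCB·AC·CCB·CCB·AC·AC·CCB·CCB·CCB·AC·CCB·CCB·AC·AC·CCB·AC·CCB·CCB·CCB·AC·CCB·CCB·AC·CCB·CCB·AC·AC·CCB·CCB·CCB·AC·CCB·CCB·AC·AC·CCB·AC·CCB·CCB·CCB·AC·AC·CCB·CCB·CCB·AC·CCB·CCB·AC·CCB·CCB·AC·AC·CCB·AC·CCB·CCB·CCB·AC·CCB·CCB·AC·CCB·CCB·AC·AC·CCB·CCB·CCB·AC·CCB·CCB·AC·AC·CCB·CCB·CCB·AC·CCB·CCB·AC·AC·CCB·AC·CCB·CCB·CCB·AC·CCB·CCB·AC·CCB·CCB·AC·AC·CCB·CCB·CCB·AC·CCB·CCB·AC·AC·CCB·AC·CCB·CCB·CCB·AC·CCB·CCB·AC·CCB·CCB·AC·AC·CCB·CCB·CCB·AC·CCB·CCB·AC·AC·CCB·AC·CCB·CCB·CCB·AC·AC·CCB·CCB·CCB·AC·CCB·CCB·AC·CCB·CCB·AC·AC·CCB
    A ↦ AC
    B ↦ AC
    C ↦ CCB

A->AC, B->AC, C->CCB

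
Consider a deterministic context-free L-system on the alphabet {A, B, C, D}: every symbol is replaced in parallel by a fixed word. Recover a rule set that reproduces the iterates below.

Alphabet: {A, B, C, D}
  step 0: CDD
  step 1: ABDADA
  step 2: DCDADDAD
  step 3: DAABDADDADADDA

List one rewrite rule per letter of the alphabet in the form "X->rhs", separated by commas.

A->D, B->C, C->AB, D->DA

  step 2 ⇒ step 3: DCDADDAD ⇒ DA·AB·DA·D·DA·DA·D·DA
    A ↦ D
    C ↦ AB
    D ↦ DA
  step 1 ⇒ step 2: ABDADA ⇒ D·C·DA·D·DA·D
    B ↦ C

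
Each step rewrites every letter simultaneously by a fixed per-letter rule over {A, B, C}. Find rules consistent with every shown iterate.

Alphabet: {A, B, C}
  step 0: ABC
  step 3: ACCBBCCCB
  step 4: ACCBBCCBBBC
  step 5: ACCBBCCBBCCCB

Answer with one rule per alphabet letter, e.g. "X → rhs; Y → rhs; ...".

  step 4 ⇒ step 5: ACCBBCCBBBC ⇒ ACC·B·B·C·C·B·B·C·C·C·B
    A ↦ ACC
    B ↦ C
    C ↦ B

A->ACC, B->C, C->B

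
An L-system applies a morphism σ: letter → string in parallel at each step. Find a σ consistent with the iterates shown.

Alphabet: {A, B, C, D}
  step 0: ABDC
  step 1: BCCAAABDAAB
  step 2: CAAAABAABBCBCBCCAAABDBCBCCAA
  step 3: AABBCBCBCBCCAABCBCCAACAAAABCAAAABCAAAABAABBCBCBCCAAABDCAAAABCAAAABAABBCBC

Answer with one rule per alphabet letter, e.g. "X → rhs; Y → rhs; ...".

  step 2 ⇒ step 3: CAAAABAABBCBCBCCAAABDBCBCCAA ⇒ AAB·BC·BC·BC·BC·CAA·BC·BC·CAA·CAA·AAB·CAA·AAB·CAA·AAB·AAB·BC·BC·BC·CAA·ABD·CAA·AAB·CAA·AAB·AAB·BC·BC
    A ↦ BC
    B ↦ CAA
    C ↦ AAB
    D ↦ ABD

A->BC, B->CAA, C->AAB, D->ABD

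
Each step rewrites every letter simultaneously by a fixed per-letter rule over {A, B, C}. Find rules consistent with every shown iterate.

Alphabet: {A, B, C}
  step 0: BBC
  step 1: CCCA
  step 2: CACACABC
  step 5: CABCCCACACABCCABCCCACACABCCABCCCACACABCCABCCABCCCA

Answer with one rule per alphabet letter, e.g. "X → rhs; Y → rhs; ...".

A->BC, B->C, C->CA

  step 1 ⇒ step 2: CCCA ⇒ CA·CA·CA·BC
    A ↦ BC
    C ↦ CA
  step 0 ⇒ step 1: BBC ⇒ C·C·CA
    B ↦ C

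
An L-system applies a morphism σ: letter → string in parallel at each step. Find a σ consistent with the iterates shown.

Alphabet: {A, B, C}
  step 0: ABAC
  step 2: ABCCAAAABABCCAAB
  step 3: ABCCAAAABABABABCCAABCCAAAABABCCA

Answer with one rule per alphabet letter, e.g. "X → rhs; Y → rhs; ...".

A->AB, B->CCA, C->A

  step 2 ⇒ step 3: ABCCAAAABABCCAAB ⇒ AB·CCA·A·A·AB·AB·AB·AB·CCA·AB·CCA·A·A·AB·AB·CCA
    A ↦ AB
    B ↦ CCA
    C ↦ A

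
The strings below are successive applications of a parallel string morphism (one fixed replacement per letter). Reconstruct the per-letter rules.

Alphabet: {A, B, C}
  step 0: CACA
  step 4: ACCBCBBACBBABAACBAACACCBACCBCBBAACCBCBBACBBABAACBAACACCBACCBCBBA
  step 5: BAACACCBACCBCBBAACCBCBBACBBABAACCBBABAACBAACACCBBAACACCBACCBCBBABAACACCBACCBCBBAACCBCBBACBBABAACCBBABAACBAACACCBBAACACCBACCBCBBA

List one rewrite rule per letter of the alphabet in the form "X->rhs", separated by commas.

A->BA, B->CB, C->AC

  step 4 ⇒ step 5: ACCBCBBACBBABAACBAACACCBACCBCBBAACCBCBBACBBABAACBAACACCBACCBCBBA ⇒ BA·AC·AC·CB·AC·CB·CB·BA·AC·CB·CB·BA·CB·BA·BA·AC·CB·BA·BA·AC·BA·AC·AC·CB·BA·AC·AC·CB·AC·CB·CB·BA·BA·AC·AC·CB·AC·CB·CB·BA·AC·CB·CB·BA·CB·BA·BA·AC·CB·BA·BA·AC·BA·AC·AC·CB·BA·AC·AC·CB·AC·CB·CB·BA
    A ↦ BA
    B ↦ CB
    C ↦ AC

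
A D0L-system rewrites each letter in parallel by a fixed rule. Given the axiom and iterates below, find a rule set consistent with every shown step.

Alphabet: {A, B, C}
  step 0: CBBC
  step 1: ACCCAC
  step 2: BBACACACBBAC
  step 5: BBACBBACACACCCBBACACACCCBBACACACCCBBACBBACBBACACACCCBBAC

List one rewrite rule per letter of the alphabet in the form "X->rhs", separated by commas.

  step 1 ⇒ step 2: ACCCAC ⇒ BB·AC·AC·AC·BB·AC
    A ↦ BB
    C ↦ AC
  step 0 ⇒ step 1: CBBC ⇒ AC·C·C·AC
    B ↦ C

A->BB, B->C, C->AC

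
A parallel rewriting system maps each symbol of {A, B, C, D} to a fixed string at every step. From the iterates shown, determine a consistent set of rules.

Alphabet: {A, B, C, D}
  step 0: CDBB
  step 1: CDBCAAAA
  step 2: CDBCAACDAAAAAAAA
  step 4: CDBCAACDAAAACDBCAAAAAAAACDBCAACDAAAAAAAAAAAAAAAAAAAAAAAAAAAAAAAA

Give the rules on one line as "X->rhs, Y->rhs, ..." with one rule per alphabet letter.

  step 1 ⇒ step 2: CDBCAAAA ⇒ CD·BC·AA·CD·AA·AA·AA·AA
    A ↦ AA
    B ↦ AA
    C ↦ CD
    D ↦ BC

A->AA, B->AA, C->CD, D->BC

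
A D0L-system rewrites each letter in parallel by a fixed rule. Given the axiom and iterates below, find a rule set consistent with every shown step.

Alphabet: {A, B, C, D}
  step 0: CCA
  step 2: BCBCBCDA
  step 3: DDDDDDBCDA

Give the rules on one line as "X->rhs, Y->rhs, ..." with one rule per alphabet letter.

  step 2 ⇒ step 3: BCBCBCDA ⇒ D·D·D·D·D·D·BC·DA
    A ↦ DA
    B ↦ D
    C ↦ D
    D ↦ BC

A->DA, B->D, C->D, D->BC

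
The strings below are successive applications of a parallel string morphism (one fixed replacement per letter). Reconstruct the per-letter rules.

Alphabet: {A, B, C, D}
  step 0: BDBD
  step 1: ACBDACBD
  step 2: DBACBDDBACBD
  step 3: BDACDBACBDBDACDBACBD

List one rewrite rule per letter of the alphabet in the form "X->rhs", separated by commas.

  step 2 ⇒ step 3: DBACBDDBACBD ⇒ BD·AC·D·B·AC·BD·BD·AC·D·B·AC·BD
    A ↦ D
    B ↦ AC
    C ↦ B
    D ↦ BD

A->D, B->AC, C->B, D->BD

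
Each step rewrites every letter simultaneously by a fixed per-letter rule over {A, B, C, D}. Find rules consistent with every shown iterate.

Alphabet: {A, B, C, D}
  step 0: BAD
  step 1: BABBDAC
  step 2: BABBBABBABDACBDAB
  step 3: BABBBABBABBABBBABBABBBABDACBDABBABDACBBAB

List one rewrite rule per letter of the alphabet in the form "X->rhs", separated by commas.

A->B, B->BAB, C->DAB, D->DAC

  step 2 ⇒ step 3: BABBBABBABDACBDAB ⇒ BAB·B·BAB·BAB·BAB·B·BAB·BAB·B·BAB·DAC·B·DAB·BAB·DAC·B·BAB
    A ↦ B
    B ↦ BAB
    C ↦ DAB
    D ↦ DAC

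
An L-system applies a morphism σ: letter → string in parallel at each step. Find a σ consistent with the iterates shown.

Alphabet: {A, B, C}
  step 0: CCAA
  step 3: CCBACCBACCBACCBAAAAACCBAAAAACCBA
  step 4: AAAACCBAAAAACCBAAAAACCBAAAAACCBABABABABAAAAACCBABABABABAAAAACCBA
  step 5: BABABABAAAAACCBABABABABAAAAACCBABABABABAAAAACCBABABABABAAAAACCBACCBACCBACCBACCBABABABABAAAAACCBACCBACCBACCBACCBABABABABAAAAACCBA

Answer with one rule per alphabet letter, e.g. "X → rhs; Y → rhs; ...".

  step 4 ⇒ step 5: AAAACCBAAAAACCBAAAAACCBAAAAACCBABABABABAAAAACCBABABABABAAAAACCBA ⇒ BA·BA·BA·BA·AA·AA·CC·BA·BA·BA·BA·BA·AA·AA·CC·BA·BA·BA·BA·BA·AA·AA·CC·BA·BA·BA·BA·BA·AA·AA·CC·BA·CC·BA·CC·BA·CC·BA·CC·BA·BA·BA·BA·BA·AA·AA·CC·BA·CC·BA·CC·BA·CC·BA·CC·BA·BA·BA·BA·BA·AA·AA·CC·BA
    A ↦ BA
    B ↦ CC
    C ↦ AA

A->BA, B->CC, C->AA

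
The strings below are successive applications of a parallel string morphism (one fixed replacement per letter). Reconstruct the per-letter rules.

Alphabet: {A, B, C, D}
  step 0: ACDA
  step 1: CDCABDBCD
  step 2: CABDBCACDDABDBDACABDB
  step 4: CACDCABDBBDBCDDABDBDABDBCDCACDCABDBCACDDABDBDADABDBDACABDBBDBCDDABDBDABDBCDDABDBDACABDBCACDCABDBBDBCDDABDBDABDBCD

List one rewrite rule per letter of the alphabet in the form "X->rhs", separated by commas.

A->CD, B->DA, C->CA, D->BDB

  step 1 ⇒ step 2: CDCABDBCD ⇒ CA·BDB·CA·CD·DA·BDB·DA·CA·BDB
    A ↦ CD
    B ↦ DA
    C ↦ CA
    D ↦ BDB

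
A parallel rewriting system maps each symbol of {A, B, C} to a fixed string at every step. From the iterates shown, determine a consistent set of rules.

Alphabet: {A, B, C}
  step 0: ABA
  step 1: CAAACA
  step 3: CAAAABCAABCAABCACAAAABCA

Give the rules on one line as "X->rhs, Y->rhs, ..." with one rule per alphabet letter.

  step 0 ⇒ step 1: ABA ⇒ CA·AA·CA
    A ↦ CA
    B ↦ AA
    C ↦ AB  (constrained at step 1)

A->CA, B->AA, C->AB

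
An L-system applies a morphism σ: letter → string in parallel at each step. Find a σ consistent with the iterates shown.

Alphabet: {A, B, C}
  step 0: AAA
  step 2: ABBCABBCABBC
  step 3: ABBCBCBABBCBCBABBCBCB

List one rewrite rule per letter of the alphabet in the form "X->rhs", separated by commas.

A->AB, B->BC, C->B

  step 2 ⇒ step 3: ABBCABBCABBC ⇒ AB·BC·BC·B·AB·BC·BC·B·AB·BC·BC·B
    A ↦ AB
    B ↦ BC
    C ↦ B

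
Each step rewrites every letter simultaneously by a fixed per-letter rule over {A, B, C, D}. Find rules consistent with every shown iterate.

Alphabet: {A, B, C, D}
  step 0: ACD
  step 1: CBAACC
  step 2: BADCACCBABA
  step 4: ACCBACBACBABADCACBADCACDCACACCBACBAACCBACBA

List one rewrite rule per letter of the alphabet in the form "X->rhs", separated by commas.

A->C, B->DCA, C->BA, D->ACC

  step 1 ⇒ step 2: CBAACC ⇒ BA·DCA·C·C·BA·BA
    A ↦ C
    B ↦ DCA
    C ↦ BA
  step 0 ⇒ step 1: ACD ⇒ C·BA·ACC
    D ↦ ACC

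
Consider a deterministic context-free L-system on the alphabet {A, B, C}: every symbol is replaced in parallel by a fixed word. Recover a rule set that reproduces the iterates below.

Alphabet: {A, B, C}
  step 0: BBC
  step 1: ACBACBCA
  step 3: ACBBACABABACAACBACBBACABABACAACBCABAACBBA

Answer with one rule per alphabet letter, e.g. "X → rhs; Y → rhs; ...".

  step 0 ⇒ step 1: BBC ⇒ ACB·ACB·CA
    B ↦ ACB
    C ↦ CA
    A ↦ BA  (constrained at step 1)

A->BA, B->ACB, C->CA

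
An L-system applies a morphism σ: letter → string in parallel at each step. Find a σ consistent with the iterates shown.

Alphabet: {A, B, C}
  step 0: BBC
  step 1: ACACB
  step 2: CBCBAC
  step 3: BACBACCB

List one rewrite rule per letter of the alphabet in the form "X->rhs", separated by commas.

  step 2 ⇒ step 3: CBCBAC ⇒ B·AC·B·AC·C·B
    A ↦ C
    B ↦ AC
    C ↦ B

A->C, B->AC, C->B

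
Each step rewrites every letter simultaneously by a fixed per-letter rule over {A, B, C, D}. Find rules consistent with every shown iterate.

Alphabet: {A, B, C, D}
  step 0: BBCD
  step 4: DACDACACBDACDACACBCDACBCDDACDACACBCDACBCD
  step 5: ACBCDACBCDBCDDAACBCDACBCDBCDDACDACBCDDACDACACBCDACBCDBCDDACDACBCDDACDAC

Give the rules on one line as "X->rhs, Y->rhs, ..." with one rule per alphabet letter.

A->B, B->DA, C->CD, D->AC

  step 4 ⇒ step 5: DACDACACBDACDACACBCDACBCDDACDACACBCDACBCD ⇒ AC·B·CD·AC·B·CD·B·CD·DA·AC·B·CD·AC·B·CD·B·CD·DA·CD·AC·B·CD·DA·CD·AC·AC·B·CD·AC·B·CD·B·CD·DA·CD·AC·B·CD·DA·CD·AC
    A ↦ B
    B ↦ DA
    C ↦ CD
    D ↦ AC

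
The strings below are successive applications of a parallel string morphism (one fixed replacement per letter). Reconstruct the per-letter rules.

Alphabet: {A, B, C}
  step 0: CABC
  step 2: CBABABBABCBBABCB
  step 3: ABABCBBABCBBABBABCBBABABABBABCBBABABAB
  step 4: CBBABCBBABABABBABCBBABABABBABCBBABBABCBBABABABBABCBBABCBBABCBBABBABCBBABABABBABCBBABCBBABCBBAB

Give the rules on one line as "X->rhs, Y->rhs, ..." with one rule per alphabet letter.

  step 3 ⇒ step 4: ABABCBBABCBBABBABCBBABABABBABCBBABABAB ⇒ CB·BAB·CB·BAB·A·BAB·BAB·CB·BAB·A·BAB·BAB·CB·BAB·BAB·CB·BAB·A·BAB·BAB·CB·BAB·CB·BAB·CB·BAB·BAB·CB·BAB·A·BAB·BAB·CB·BAB·CB·BAB·CB·BAB
    A ↦ CB
    B ↦ BAB
    C ↦ A

A->CB, B->BAB, C->A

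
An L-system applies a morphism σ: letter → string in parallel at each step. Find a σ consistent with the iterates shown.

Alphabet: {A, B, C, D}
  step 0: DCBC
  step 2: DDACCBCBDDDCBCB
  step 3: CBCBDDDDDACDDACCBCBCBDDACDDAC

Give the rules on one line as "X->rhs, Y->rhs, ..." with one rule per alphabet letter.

A->D, B->AC, C->DD, D->CB

  step 2 ⇒ step 3: DDACCBCBDDDCBCB ⇒ CB·CB·D·DD·DD·AC·DD·AC·CB·CB·CB·DD·AC·DD·AC
    A ↦ D
    B ↦ AC
    C ↦ DD
    D ↦ CB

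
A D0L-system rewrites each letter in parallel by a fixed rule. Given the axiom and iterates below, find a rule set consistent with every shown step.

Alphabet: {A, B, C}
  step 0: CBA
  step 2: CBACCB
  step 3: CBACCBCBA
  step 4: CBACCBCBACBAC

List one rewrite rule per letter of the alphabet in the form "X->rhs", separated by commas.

A->C, B->A, C->CB

  step 3 ⇒ step 4: CBACCBCBA ⇒ CB·A·C·CB·CB·A·CB·A·C
    A ↦ C
    B ↦ A
    C ↦ CB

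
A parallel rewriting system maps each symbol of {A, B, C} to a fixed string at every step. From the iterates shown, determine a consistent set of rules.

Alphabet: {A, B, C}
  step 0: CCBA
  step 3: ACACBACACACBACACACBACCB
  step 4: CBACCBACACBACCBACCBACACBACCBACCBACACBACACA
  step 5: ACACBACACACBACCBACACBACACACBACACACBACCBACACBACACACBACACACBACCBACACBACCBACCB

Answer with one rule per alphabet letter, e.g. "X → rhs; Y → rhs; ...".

  step 4 ⇒ step 5: CBACCBACACBACCBACCBACACBACCBACCBACACBACACA ⇒ AC·A·CB·AC·AC·A·CB·AC·CB·AC·A·CB·AC·AC·A·CB·AC·AC·A·CB·AC·CB·AC·A·CB·AC·AC·A·CB·AC·AC·A·CB·AC·CB·AC·A·CB·AC·CB·AC·CB
    A ↦ CB
    B ↦ A
    C ↦ AC

A->CB, B->A, C->AC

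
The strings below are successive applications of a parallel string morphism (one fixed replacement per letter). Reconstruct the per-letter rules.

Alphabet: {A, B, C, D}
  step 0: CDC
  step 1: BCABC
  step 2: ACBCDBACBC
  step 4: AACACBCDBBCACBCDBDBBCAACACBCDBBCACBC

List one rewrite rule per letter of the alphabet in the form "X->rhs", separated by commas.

  step 1 ⇒ step 2: BCABC ⇒ AC·BC·DB·AC·BC
    A ↦ DB
    B ↦ AC
    C ↦ BC
  step 0 ⇒ step 1: CDC ⇒ BC·A·BC
    D ↦ A

A->DB, B->AC, C->BC, D->A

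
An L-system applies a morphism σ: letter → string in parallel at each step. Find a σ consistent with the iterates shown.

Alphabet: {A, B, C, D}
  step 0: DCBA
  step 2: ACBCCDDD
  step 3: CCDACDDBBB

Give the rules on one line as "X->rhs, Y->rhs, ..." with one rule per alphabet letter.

  step 2 ⇒ step 3: ACBCCDDD ⇒ CC·D·AC·D·D·B·B·B
    A ↦ CC
    B ↦ AC
    C ↦ D
    D ↦ B

A->CC, B->AC, C->D, D->B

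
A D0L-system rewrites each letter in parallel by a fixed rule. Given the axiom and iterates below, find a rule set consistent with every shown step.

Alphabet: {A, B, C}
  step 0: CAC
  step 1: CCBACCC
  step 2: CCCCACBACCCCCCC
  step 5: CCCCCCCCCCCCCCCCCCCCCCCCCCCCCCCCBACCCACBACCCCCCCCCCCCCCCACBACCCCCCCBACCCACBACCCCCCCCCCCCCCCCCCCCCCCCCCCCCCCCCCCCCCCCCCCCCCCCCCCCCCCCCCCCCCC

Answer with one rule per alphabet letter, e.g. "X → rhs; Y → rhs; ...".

  step 1 ⇒ step 2: CCBACCC ⇒ CC·CC·AC·BAC·CC·CC·CC
    A ↦ BAC
    B ↦ AC
    C ↦ CC

A->BAC, B->AC, C->CC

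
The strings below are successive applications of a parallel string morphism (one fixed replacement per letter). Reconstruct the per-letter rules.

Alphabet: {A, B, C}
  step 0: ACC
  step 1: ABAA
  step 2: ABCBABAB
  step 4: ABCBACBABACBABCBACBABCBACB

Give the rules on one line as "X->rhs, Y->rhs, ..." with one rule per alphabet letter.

A->AB, B->CB, C->A

  step 1 ⇒ step 2: ABAA ⇒ AB·CB·AB·AB
    A ↦ AB
    B ↦ CB
  step 0 ⇒ step 1: ACC ⇒ AB·A·A
    C ↦ A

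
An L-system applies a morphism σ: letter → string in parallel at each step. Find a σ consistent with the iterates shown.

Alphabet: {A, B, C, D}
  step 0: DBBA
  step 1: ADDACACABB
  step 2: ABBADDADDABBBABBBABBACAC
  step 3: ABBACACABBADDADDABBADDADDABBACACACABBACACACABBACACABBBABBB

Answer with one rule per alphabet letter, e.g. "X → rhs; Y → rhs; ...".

  step 2 ⇒ step 3: ABBADDADDABBBABBBABBACAC ⇒ ABB·AC·AC·ABB·ADD·ADD·ABB·ADD·ADD·ABB·AC·AC·AC·ABB·AC·AC·AC·ABB·AC·AC·ABB·B·ABB·B
    A ↦ ABB
    B ↦ AC
    C ↦ B
    D ↦ ADD

A->ABB, B->AC, C->B, D->ADD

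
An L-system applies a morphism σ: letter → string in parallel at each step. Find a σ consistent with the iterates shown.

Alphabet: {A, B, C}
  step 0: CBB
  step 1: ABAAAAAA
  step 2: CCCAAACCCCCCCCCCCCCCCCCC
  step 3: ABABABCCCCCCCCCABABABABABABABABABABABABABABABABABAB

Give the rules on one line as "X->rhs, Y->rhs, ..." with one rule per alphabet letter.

A->CCC, B->AAA, C->AB

  step 2 ⇒ step 3: CCCAAACCCCCCCCCCCCCCCCCC ⇒ AB·AB·AB·CCC·CCC·CCC·AB·AB·AB·AB·AB·AB·AB·AB·AB·AB·AB·AB·AB·AB·AB·AB·AB·AB
    A ↦ CCC
    C ↦ AB
  step 0 ⇒ step 1: CBB ⇒ AB·AAA·AAA
    B ↦ AAA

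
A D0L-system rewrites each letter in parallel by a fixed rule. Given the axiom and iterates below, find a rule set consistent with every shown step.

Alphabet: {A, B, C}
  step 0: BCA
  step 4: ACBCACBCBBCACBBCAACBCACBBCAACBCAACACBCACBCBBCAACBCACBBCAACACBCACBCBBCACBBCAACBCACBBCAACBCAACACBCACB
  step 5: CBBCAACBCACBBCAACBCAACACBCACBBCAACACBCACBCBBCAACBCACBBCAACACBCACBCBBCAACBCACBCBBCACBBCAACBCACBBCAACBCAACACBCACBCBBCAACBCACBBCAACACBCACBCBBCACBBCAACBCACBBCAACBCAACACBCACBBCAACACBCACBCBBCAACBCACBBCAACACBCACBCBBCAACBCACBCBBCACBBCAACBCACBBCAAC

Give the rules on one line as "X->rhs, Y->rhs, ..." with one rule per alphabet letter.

A->CB, B->AC, C->BCA

  step 4 ⇒ step 5: ACBCACBCBBCACBBCAACBCACBBCAACBCAACACBCACBCBBCAACBCACBBCAACACBCACBCBBCACBBCAACBCACBBCAACBCAACACBCACB ⇒ CB·BCA·AC·BCA·CB·BCA·AC·BCA·AC·AC·BCA·CB·BCA·AC·AC·BCA·CB·CB·BCA·AC·BCA·CB·BCA·AC·AC·BCA·CB·CB·BCA·AC·BCA·CB·CB·BCA·CB·BCA·AC·BCA·CB·BCA·AC·BCA·AC·AC·BCA·CB·CB·BCA·AC·BCA·CB·BCA·AC·AC·BCA·CB·CB·BCA·CB·BCA·AC·BCA·CB·BCA·AC·BCA·AC·AC·BCA·CB·BCA·AC·AC·BCA·CB·CB·BCA·AC·BCA·CB·BCA·AC·AC·BCA·CB·CB·BCA·AC·BCA·CB·CB·BCA·CB·BCA·AC·BCA·CB·BCA·AC
    A ↦ CB
    B ↦ AC
    C ↦ BCA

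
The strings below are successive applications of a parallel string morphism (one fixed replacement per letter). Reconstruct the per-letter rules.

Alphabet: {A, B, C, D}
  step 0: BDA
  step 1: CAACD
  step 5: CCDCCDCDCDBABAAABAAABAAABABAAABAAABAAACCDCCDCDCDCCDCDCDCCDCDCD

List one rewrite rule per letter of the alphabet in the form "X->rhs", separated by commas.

  step 0 ⇒ step 1: BDA ⇒ C·AA·CD
    A ↦ CD
    B ↦ C
    D ↦ AA
    C ↦ BA  (constrained at step 1)

A->CD, B->C, C->BA, D->AA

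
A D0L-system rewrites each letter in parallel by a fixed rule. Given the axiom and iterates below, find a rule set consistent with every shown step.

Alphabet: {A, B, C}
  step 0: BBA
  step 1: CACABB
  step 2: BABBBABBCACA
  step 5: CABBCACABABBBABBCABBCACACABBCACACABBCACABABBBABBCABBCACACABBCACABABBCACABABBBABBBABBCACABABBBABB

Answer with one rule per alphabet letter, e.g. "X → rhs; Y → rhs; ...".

A->BB, B->CA, C->BA

  step 1 ⇒ step 2: CACABB ⇒ BA·BB·BA·BB·CA·CA
    A ↦ BB
    B ↦ CA
    C ↦ BA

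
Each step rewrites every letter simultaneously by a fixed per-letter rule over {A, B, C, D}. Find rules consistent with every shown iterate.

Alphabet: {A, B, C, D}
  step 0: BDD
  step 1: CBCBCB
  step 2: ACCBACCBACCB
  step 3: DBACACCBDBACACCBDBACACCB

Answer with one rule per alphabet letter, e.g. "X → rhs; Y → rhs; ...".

  step 2 ⇒ step 3: ACCBACCBACCB ⇒ DB·AC·AC·CB·DB·AC·AC·CB·DB·AC·AC·CB
    A ↦ DB
    B ↦ CB
    C ↦ AC
  step 0 ⇒ step 1: BDD ⇒ CB·CB·CB
    D ↦ CB

A->DB, B->CB, C->AC, D->CB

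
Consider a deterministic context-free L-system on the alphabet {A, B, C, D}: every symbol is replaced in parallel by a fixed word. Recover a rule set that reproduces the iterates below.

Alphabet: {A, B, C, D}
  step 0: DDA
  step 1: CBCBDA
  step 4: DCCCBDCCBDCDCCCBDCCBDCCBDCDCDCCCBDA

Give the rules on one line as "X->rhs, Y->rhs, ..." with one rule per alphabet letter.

  step 0 ⇒ step 1: DDA ⇒ CB·CB·DA
    A ↦ DA
    D ↦ CB
    B ↦ C  (constrained at step 1)
    C ↦ DC  (constrained at step 1)

A->DA, B->C, C->DC, D->CB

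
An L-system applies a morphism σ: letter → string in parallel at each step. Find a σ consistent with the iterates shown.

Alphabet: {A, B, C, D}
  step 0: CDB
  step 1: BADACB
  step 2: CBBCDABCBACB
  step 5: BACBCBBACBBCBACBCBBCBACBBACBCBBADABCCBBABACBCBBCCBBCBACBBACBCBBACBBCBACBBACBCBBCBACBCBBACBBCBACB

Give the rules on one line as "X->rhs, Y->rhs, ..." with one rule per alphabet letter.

A->BC, B->CB, C->BA, D->DA

  step 1 ⇒ step 2: BADACB ⇒ CB·BC·DA·BC·BA·CB
    A ↦ BC
    B ↦ CB
    C ↦ BA
    D ↦ DA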